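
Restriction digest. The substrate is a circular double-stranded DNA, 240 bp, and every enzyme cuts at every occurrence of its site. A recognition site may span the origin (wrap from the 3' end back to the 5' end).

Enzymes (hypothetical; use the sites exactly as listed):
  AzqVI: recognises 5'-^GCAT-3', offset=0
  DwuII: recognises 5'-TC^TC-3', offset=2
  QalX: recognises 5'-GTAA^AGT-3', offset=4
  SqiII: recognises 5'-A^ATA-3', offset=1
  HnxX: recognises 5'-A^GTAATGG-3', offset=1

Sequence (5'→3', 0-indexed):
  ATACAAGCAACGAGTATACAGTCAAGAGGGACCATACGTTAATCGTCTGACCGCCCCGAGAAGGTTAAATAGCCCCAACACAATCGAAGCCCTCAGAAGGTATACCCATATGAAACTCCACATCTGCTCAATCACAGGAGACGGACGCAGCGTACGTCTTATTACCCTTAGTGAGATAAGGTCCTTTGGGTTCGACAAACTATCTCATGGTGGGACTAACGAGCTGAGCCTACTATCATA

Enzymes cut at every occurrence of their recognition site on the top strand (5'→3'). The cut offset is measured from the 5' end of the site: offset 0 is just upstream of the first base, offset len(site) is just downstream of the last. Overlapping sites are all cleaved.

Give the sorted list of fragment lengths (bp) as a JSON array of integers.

[36,68,136]

Scan for sites:
  AzqVI (GCAT, off=0): no sites
  DwuII TCTC/2: at [202] ⇒ [204]
  QalX (GTAAAGT, off=4): no sites
  SqiII AATA/1: at [67, 239] ⇒ [0, 68]
  HnxX (AGTAATGG, off=1): no sites

All cut coordinates (distinct, sorted): [0, 68, 204]

Fragments:
  0→68: 68 bp
  68→204: 136 bp
  204→0 (wrap): 240-204+0 = 36 bp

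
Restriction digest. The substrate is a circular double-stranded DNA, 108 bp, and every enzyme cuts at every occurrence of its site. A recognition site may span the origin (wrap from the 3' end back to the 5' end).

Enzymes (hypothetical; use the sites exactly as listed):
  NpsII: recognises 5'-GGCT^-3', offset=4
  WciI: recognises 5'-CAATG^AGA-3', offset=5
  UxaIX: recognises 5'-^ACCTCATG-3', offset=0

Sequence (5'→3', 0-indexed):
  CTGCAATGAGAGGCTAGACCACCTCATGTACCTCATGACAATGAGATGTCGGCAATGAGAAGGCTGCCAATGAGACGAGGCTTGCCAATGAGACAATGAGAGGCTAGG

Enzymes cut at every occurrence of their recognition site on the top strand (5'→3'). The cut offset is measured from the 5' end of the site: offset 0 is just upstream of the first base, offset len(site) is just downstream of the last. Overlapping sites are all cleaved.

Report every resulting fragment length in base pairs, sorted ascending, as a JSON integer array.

Site scan:
  NpsII GGCT/4: at [11, 61, 78, 101, 106] ⇒ [2, 15, 65, 82, 105]
  WciI CAATGAGA/5: at [3, 38, 52, 67, 85, 93] ⇒ [8, 43, 57, 72, 90, 98]
  UxaIX ACCTCATG/0: at [20, 29] ⇒ [20, 29]

All cut coordinates (distinct, sorted): [2, 8, 15, 20, 29, 43, 57, 65, 72, 82, 90, 98, 105]

Fragments:
  2→8: 6 bp
  8→15: 7 bp
  15→20: 5 bp
  20→29: 9 bp
  29→43: 14 bp
  43→57: 14 bp
  57→65: 8 bp
  65→72: 7 bp
  72→82: 10 bp
  82→90: 8 bp
  90→98: 8 bp
  98→105: 7 bp
  105→2 (wrap): 108-105+2 = 5 bp

[5,5,6,7,7,7,8,8,8,9,10,14,14]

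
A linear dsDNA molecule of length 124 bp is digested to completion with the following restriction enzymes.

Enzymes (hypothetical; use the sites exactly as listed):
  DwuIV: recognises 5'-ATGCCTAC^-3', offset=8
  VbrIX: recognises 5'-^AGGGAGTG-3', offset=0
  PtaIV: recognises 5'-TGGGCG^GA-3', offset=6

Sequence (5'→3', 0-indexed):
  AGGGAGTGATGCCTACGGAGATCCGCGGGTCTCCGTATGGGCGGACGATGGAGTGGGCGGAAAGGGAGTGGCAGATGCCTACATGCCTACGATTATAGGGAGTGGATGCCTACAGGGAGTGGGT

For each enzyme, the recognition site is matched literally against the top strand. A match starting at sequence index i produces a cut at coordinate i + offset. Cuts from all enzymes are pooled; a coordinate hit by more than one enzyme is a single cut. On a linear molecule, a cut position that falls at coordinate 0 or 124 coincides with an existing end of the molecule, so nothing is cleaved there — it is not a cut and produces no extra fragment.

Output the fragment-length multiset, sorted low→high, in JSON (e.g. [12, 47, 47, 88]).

[3,6,8,11,16,16,17,20,27]

Site scan:
  DwuIV ATGCCTAC/8: at [8, 74, 82, 105] ⇒ [16, 82, 90, 113]
  VbrIX AGGGAGTG/0: at [0, 62, 96, 113] ⇒ [62, 96, 113] (position 0 is a terminus of the linear molecule — no cut)
  PtaIV TGGGCGGA/6: at [37, 53] ⇒ [43, 59]

All cut coordinates (distinct, sorted): [16, 43, 59, 62, 82, 90, 96, 113]

Fragment lengths:
  [0,16): 16 bp
  [16,43): 27 bp
  [43,59): 16 bp
  [59,62): 3 bp
  [62,82): 20 bp
  [82,90): 8 bp
  [90,96): 6 bp
  [96,113): 17 bp
  [113,124): 11 bp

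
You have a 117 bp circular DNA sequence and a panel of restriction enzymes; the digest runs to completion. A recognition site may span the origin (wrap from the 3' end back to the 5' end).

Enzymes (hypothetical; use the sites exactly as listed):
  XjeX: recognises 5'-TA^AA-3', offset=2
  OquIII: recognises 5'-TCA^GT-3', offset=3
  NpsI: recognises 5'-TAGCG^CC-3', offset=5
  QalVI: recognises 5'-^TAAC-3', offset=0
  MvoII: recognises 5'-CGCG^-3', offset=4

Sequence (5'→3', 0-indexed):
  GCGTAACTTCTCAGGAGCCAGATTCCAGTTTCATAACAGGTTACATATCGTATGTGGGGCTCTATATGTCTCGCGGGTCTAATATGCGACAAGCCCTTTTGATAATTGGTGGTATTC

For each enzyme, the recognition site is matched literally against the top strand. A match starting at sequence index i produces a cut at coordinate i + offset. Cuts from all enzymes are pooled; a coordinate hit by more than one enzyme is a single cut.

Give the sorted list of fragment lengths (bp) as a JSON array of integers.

[30,42,45]

Scan for sites:
  XjeX (TAAA, off=2): no sites
  OquIII (TCAGT, off=3): no sites
  NpsI (TAGCGCC, off=5): no sites
  QalVI (TAAC, off=0): starts [3, 33] → cuts [3, 33]
  MvoII (CGCG, off=4): starts [71, 116] → cuts [3, 75]

All cut coordinates (distinct, sorted): [3, 33, 75]

Fragment lengths:
  3→33: 30 bp
  33→75: 42 bp
  75→3 (wrap): 117-75+3 = 45 bp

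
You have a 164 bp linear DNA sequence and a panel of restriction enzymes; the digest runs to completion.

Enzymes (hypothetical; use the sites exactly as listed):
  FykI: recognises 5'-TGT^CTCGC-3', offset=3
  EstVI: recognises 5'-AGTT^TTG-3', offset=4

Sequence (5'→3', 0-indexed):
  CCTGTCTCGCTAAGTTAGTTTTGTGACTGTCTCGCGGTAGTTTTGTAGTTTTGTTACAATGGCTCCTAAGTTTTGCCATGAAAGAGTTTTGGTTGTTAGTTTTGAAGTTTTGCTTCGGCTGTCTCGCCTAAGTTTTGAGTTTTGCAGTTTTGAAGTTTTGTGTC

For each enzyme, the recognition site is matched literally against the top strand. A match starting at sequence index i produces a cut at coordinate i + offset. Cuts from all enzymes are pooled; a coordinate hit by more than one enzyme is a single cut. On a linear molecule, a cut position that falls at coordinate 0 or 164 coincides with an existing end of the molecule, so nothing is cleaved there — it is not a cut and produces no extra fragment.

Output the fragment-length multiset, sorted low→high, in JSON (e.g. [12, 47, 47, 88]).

[5,7,7,8,8,8,8,10,12,12,13,13,15,16,22]

Site scan:
  FykI TGTCTCGC/3: at [2, 27, 119] ⇒ [5, 30, 122]
  EstVI AGTTTTG/4: at [16, 38, 46, 68, 84, 97, 105, 130, 137, 145, 153] ⇒ [20, 42, 50, 72, 88, 101, 109, 134, 141, 149, 157]

Pooled cuts: [5, 20, 30, 42, 50, 72, 88, 101, 109, 122, 134, 141, 149, 157]

Fragment lengths:
  [0,5): 5 bp
  [5,20): 15 bp
  [20,30): 10 bp
  [30,42): 12 bp
  [42,50): 8 bp
  [50,72): 22 bp
  [72,88): 16 bp
  [88,101): 13 bp
  [101,109): 8 bp
  [109,122): 13 bp
  [122,134): 12 bp
  [134,141): 7 bp
  [141,149): 8 bp
  [149,157): 8 bp
  [157,164): 7 bp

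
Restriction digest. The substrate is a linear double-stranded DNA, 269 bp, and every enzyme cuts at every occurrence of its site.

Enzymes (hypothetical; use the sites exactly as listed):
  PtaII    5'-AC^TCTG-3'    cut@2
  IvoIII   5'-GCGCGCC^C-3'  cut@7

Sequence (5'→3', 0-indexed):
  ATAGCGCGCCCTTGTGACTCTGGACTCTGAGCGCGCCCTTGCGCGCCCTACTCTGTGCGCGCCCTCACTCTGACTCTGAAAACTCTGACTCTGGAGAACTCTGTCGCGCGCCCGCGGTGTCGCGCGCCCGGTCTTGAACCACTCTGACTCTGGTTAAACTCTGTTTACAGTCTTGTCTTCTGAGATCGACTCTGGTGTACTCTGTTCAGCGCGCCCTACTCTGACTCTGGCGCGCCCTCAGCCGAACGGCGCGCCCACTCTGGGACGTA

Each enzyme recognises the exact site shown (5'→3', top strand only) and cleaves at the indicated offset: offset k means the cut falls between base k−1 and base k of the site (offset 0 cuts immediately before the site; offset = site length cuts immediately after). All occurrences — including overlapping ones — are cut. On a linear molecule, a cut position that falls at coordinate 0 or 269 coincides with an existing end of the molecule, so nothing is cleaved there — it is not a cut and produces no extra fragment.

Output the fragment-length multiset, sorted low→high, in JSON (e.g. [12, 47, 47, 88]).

[3,4,4,5,6,6,6,6,7,8,9,10,10,10,10,11,11,11,12,12,13,14,15,16,19,31]

Scan for sites:
  PtaII (ACTCTG, off=2): starts [16, 23, 49, 66, 72, 81, 87, 97, 140, 146, 157, 188, 198, 217, 223, 256] → cuts [18, 25, 51, 68, 74, 83, 89, 99, 142, 148, 159, 190, 200, 219, 225, 258]
  IvoIII (GCGCGCCC, off=7): starts [3, 30, 40, 56, 105, 121, 208, 229, 248] → cuts [10, 37, 47, 63, 112, 128, 215, 236, 255]

All cut coordinates (distinct, sorted): [10, 18, 25, 37, 47, 51, 63, 68, 74, 83, 89, 99, 112, 128, 142, 148, 159, 190, 200, 215, 219, 225, 236, 255, 258]

Fragment lengths:
  [0,10): 10 bp
  [10,18): 8 bp
  [18,25): 7 bp
  [25,37): 12 bp
  [37,47): 10 bp
  [47,51): 4 bp
  [51,63): 12 bp
  [63,68): 5 bp
  [68,74): 6 bp
  [74,83): 9 bp
  [83,89): 6 bp
  [89,99): 10 bp
  [99,112): 13 bp
  [112,128): 16 bp
  [128,142): 14 bp
  [142,148): 6 bp
  [148,159): 11 bp
  [159,190): 31 bp
  [190,200): 10 bp
  [200,215): 15 bp
  [215,219): 4 bp
  [219,225): 6 bp
  [225,236): 11 bp
  [236,255): 19 bp
  [255,258): 3 bp
  [258,269): 11 bp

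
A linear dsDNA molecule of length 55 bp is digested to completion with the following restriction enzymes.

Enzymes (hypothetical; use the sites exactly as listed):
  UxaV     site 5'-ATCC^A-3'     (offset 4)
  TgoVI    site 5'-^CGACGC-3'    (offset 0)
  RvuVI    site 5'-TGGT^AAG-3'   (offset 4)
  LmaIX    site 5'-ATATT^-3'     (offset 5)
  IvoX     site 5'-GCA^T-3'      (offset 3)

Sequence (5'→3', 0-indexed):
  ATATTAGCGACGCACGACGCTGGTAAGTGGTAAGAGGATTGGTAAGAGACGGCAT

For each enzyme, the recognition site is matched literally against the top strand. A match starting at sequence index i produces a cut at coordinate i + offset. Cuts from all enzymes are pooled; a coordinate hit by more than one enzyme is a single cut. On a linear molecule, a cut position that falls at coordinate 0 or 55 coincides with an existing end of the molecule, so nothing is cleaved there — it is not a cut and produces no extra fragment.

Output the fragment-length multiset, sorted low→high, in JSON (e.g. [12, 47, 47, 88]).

[1,2,5,7,7,10,11,12]

Scan for sites:
  UxaV (ATCCA, off=4): no sites
  TgoVI (CGACGC, off=0): starts [7, 14] → cuts [7, 14]
  RvuVI (TGGTAAG, off=4): starts [20, 27, 39] → cuts [24, 31, 43]
  LmaIX (ATATT, off=5): starts [0] → cuts [5]
  IvoX (GCAT, off=3): starts [51] → cuts [54]

Pooled cuts: [5, 7, 14, 24, 31, 43, 54]

Fragment lengths:
  [0,5): 5 bp
  [5,7): 2 bp
  [7,14): 7 bp
  [14,24): 10 bp
  [24,31): 7 bp
  [31,43): 12 bp
  [43,54): 11 bp
  [54,55): 1 bp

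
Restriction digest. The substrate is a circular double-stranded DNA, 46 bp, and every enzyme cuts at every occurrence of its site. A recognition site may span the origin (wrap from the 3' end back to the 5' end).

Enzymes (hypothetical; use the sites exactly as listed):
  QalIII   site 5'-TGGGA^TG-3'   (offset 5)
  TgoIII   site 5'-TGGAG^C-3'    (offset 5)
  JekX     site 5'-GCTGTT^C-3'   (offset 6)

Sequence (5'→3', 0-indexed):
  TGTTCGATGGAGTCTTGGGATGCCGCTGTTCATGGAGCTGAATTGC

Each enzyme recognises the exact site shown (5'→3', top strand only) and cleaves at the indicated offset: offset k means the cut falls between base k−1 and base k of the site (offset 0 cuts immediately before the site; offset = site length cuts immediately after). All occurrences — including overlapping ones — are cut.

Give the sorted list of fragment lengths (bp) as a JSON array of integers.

Per-enzyme occurrences:
  QalIII TGGGATG/5: at [15] ⇒ [20]
  TgoIII TGGAGC/5: at [32] ⇒ [37]
  JekX GCTGTTC/6: at [24, 44] ⇒ [4, 30]

All cut coordinates (distinct, sorted): [4, 20, 30, 37]

Fragments:
  4→20: 16 bp
  20→30: 10 bp
  30→37: 7 bp
  37→4 (wrap): 46-37+4 = 13 bp

[7,10,13,16]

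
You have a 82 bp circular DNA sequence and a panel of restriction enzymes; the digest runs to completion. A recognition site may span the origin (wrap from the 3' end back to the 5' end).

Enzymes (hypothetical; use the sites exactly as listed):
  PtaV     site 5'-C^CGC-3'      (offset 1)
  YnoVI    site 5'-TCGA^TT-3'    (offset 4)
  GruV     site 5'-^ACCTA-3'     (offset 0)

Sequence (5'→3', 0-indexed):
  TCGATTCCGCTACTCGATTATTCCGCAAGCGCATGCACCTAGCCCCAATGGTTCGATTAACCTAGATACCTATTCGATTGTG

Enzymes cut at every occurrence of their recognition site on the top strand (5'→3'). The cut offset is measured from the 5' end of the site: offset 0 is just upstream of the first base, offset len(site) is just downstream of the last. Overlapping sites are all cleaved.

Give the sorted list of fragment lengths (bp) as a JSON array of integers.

[3,3,6,8,9,10,10,13,20]

Per-enzyme occurrences:
  PtaV CCGC/1: at [6, 22] ⇒ [7, 23]
  YnoVI TCGATT/4: at [0, 13, 52, 73] ⇒ [4, 17, 56, 77]
  GruV ACCTA/0: at [36, 59, 67] ⇒ [36, 59, 67]

All cut coordinates (distinct, sorted): [4, 7, 17, 23, 36, 56, 59, 67, 77]

Fragments:
  4→7: 3 bp
  7→17: 10 bp
  17→23: 6 bp
  23→36: 13 bp
  36→56: 20 bp
  56→59: 3 bp
  59→67: 8 bp
  67→77: 10 bp
  77→4 (wrap): 82-77+4 = 9 bp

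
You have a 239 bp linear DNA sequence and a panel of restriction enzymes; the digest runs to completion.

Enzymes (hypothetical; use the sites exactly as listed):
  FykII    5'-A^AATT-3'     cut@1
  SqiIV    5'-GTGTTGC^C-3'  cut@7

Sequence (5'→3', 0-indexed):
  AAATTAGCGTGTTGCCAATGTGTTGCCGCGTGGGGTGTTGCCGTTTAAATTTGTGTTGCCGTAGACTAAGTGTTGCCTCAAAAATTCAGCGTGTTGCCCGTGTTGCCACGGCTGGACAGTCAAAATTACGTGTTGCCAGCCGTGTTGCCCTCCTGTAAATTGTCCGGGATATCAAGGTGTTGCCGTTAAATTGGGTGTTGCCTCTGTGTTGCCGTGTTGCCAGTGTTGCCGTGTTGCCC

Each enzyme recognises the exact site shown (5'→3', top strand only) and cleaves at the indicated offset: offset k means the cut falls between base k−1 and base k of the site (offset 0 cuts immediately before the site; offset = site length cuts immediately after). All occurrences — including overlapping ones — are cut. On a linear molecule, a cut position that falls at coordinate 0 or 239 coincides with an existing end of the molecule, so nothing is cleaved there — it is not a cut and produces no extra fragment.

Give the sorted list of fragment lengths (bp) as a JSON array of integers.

[1,2,5,6,6,8,8,9,9,9,11,11,12,12,13,13,14,15,15,17,17,26]

Per-enzyme occurrences:
  FykII AAATT/1: at [0, 46, 81, 122, 156, 187] ⇒ [1, 47, 82, 123, 157, 188]
  SqiIV GTGTTGCC/7: at [8, 19, 34, 52, 69, 90, 99, 129, 141, 176, 194, 205, 213, 222, 230] ⇒ [15, 26, 41, 59, 76, 97, 106, 136, 148, 183, 201, 212, 220, 229, 237]

All cut coordinates (distinct, sorted): [1, 15, 26, 41, 47, 59, 76, 82, 97, 106, 123, 136, 148, 157, 183, 188, 201, 212, 220, 229, 237]

Fragment lengths:
  [0,1): 1 bp
  [1,15): 14 bp
  [15,26): 11 bp
  [26,41): 15 bp
  [41,47): 6 bp
  [47,59): 12 bp
  [59,76): 17 bp
  [76,82): 6 bp
  [82,97): 15 bp
  [97,106): 9 bp
  [106,123): 17 bp
  [123,136): 13 bp
  [136,148): 12 bp
  [148,157): 9 bp
  [157,183): 26 bp
  [183,188): 5 bp
  [188,201): 13 bp
  [201,212): 11 bp
  [212,220): 8 bp
  [220,229): 9 bp
  [229,237): 8 bp
  [237,239): 2 bp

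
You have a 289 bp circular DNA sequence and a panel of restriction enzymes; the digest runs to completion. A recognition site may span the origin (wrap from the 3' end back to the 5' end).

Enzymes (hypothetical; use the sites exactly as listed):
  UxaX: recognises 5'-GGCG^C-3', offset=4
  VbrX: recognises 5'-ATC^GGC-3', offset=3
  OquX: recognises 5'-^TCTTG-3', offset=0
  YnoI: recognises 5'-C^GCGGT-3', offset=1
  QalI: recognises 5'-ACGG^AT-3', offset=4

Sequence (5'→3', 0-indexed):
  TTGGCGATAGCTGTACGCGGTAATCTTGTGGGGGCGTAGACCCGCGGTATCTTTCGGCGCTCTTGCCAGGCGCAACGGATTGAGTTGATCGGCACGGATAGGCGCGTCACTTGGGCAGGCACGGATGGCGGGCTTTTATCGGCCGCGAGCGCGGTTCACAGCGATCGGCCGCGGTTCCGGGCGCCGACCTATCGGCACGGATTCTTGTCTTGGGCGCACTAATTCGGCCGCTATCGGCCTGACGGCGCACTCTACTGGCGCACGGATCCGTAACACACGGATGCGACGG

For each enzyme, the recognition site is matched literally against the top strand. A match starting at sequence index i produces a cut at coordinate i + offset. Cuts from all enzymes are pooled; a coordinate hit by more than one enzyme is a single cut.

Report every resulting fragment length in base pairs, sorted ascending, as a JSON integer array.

[1,2,4,5,5,6,7,7,7,7,9,10,10,12,12,12,13,13,15,16,16,16,19,20,20,25]

Site scan:
  UxaX (GGCGC, off=4): starts [55, 68, 100, 179, 212, 243, 256] → cuts [59, 72, 104, 183, 216, 247, 260]
  VbrX (ATCGGC, off=3): starts [87, 137, 163, 190, 232] → cuts [90, 140, 166, 193, 235]
  OquX (TCTTG, off=0): starts [23, 60, 202, 207] → cuts [23, 60, 202, 207]
  YnoI (CGCGGT, off=1): starts [15, 42, 149, 169] → cuts [16, 43, 150, 170]
  QalI (ACGGAT, off=4): starts [74, 93, 120, 196, 261, 276] → cuts [78, 97, 124, 200, 265, 280]

All cut coordinates (distinct, sorted): [16, 23, 43, 59, 60, 72, 78, 90, 97, 104, 124, 140, 150, 166, 170, 183, 193, 200, 202, 207, 216, 235, 247, 260, 265, 280]

Fragments:
  16→23: 7 bp
  23→43: 20 bp
  43→59: 16 bp
  59→60: 1 bp
  60→72: 12 bp
  72→78: 6 bp
  78→90: 12 bp
  90→97: 7 bp
  97→104: 7 bp
  104→124: 20 bp
  124→140: 16 bp
  140→150: 10 bp
  150→166: 16 bp
  166→170: 4 bp
  170→183: 13 bp
  183→193: 10 bp
  193→200: 7 bp
  200→202: 2 bp
  202→207: 5 bp
  207→216: 9 bp
  216→235: 19 bp
  235→247: 12 bp
  247→260: 13 bp
  260→265: 5 bp
  265→280: 15 bp
  280→16 (wrap): 289-280+16 = 25 bp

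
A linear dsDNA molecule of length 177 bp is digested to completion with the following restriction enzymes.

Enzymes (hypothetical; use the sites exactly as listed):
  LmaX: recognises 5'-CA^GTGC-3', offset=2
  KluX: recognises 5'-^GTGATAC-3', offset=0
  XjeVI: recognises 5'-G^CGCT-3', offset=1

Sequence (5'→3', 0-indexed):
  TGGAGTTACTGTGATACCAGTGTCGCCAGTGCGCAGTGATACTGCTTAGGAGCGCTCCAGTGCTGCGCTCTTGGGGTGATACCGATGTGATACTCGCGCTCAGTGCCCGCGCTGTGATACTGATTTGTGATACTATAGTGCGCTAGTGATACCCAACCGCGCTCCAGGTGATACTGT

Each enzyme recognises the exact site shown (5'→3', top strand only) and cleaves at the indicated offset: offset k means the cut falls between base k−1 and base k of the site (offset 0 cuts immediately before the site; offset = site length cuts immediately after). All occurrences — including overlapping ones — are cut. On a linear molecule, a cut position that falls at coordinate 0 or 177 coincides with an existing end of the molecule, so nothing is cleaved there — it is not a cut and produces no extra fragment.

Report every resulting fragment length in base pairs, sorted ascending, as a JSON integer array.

Scan for sites:
  LmaX CAGTGC/2: at [26, 57, 100] ⇒ [28, 59, 102]
  KluX GTGATAC/0: at [10, 35, 75, 86, 113, 126, 145, 167] ⇒ [10, 35, 75, 86, 113, 126, 145, 167]
  XjeVI GCGCT/1: at [51, 64, 95, 108, 139, 158] ⇒ [52, 65, 96, 109, 140, 159]

Pooled cuts: [10, 28, 35, 52, 59, 65, 75, 86, 96, 102, 109, 113, 126, 140, 145, 159, 167]

Fragment lengths:
  [0,10): 10 bp
  [10,28): 18 bp
  [28,35): 7 bp
  [35,52): 17 bp
  [52,59): 7 bp
  [59,65): 6 bp
  [65,75): 10 bp
  [75,86): 11 bp
  [86,96): 10 bp
  [96,102): 6 bp
  [102,109): 7 bp
  [109,113): 4 bp
  [113,126): 13 bp
  [126,140): 14 bp
  [140,145): 5 bp
  [145,159): 14 bp
  [159,167): 8 bp
  [167,177): 10 bp

[4,5,6,6,7,7,7,8,10,10,10,10,11,13,14,14,17,18]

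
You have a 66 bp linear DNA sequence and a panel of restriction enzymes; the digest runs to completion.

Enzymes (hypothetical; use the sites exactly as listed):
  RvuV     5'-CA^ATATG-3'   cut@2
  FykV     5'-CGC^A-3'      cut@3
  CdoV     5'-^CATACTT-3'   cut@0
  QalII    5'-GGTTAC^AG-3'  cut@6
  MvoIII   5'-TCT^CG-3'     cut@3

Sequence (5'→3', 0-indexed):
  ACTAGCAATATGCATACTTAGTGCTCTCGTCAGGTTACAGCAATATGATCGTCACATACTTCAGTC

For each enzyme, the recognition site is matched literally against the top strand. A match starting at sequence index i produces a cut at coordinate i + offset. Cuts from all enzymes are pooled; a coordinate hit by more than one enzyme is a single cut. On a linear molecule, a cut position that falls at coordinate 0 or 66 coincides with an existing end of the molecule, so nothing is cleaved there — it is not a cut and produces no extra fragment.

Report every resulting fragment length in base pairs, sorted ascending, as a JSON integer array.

Per-enzyme occurrences:
  RvuV (CAATATG, off=2): starts [5, 40] → cuts [7, 42]
  FykV (CGCA, off=3): no sites
  CdoV (CATACTT, off=0): starts [12, 54] → cuts [12, 54]
  QalII (GGTTACAG, off=6): starts [32] → cuts [38]
  MvoIII (TCTCG, off=3): starts [24] → cuts [27]

Pooled cuts: [7, 12, 27, 38, 42, 54]

Fragment lengths:
  [0,7): 7 bp
  [7,12): 5 bp
  [12,27): 15 bp
  [27,38): 11 bp
  [38,42): 4 bp
  [42,54): 12 bp
  [54,66): 12 bp

[4,5,7,11,12,12,15]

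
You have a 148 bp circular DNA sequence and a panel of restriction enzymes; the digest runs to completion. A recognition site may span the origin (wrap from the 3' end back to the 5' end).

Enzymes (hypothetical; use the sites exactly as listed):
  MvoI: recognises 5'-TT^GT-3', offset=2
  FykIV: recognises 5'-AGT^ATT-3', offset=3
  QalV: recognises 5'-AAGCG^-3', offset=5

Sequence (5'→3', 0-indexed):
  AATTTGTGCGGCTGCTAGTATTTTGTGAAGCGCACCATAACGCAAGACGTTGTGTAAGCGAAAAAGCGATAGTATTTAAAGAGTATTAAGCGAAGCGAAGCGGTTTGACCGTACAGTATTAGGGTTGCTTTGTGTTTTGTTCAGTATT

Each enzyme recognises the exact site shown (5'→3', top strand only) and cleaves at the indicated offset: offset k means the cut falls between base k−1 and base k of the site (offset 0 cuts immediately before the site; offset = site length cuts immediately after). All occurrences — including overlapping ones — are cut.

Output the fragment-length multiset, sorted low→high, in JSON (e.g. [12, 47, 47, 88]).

Scan for sites:
  MvoI TTGT/2: at [3, 22, 49, 129, 136] ⇒ [5, 24, 51, 131, 138]
  FykIV AGTATT/3: at [16, 70, 81, 114, 142] ⇒ [19, 73, 84, 117, 145]
  QalV AAGCG/5: at [27, 55, 63, 87, 92, 97] ⇒ [32, 60, 68, 92, 97, 102]

All cut coordinates (distinct, sorted): [5, 19, 24, 32, 51, 60, 68, 73, 84, 92, 97, 102, 117, 131, 138, 145]

Fragments:
  5→19: 14 bp
  19→24: 5 bp
  24→32: 8 bp
  32→51: 19 bp
  51→60: 9 bp
  60→68: 8 bp
  68→73: 5 bp
  73→84: 11 bp
  84→92: 8 bp
  92→97: 5 bp
  97→102: 5 bp
  102→117: 15 bp
  117→131: 14 bp
  131→138: 7 bp
  138→145: 7 bp
  145→5 (wrap): 148-145+5 = 8 bp

[5,5,5,5,7,7,8,8,8,8,9,11,14,14,15,19]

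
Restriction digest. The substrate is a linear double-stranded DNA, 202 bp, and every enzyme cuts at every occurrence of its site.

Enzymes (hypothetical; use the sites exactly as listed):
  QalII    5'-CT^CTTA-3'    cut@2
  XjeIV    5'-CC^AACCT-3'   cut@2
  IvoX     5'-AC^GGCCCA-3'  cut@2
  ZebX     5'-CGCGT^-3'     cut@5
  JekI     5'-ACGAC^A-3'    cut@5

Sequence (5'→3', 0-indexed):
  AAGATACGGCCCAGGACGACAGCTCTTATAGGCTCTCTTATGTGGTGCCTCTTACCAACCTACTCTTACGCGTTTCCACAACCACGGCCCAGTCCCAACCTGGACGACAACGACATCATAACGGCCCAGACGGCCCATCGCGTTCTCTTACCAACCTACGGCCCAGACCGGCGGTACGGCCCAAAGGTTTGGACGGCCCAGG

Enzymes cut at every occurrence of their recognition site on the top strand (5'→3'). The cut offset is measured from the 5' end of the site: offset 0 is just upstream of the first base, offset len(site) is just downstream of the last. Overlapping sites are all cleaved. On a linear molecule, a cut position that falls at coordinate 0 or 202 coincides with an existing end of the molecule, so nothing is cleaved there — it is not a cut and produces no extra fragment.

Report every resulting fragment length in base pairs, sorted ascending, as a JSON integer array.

[3,4,6,6,6,7,7,8,8,8,9,9,11,12,12,12,12,13,14,17,18]

Site scan:
  QalII (CTCTTA, off=2): starts [22, 34, 48, 62, 144] → cuts [24, 36, 50, 64, 146]
  XjeIV (CCAACCT, off=2): starts [54, 94, 150] → cuts [56, 96, 152]
  IvoX (ACGGCCCA, off=2): starts [5, 83, 120, 129, 157, 175, 192] → cuts [7, 85, 122, 131, 159, 177, 194]
  ZebX (CGCGT, off=5): starts [68, 138] → cuts [73, 143]
  JekI (ACGACA, off=5): starts [15, 103, 109] → cuts [20, 108, 114]

Pooled cuts: [7, 20, 24, 36, 50, 56, 64, 73, 85, 96, 108, 114, 122, 131, 143, 146, 152, 159, 177, 194]

Fragments:
  [0,7): 7 bp
  [7,20): 13 bp
  [20,24): 4 bp
  [24,36): 12 bp
  [36,50): 14 bp
  [50,56): 6 bp
  [56,64): 8 bp
  [64,73): 9 bp
  [73,85): 12 bp
  [85,96): 11 bp
  [96,108): 12 bp
  [108,114): 6 bp
  [114,122): 8 bp
  [122,131): 9 bp
  [131,143): 12 bp
  [143,146): 3 bp
  [146,152): 6 bp
  [152,159): 7 bp
  [159,177): 18 bp
  [177,194): 17 bp
  [194,202): 8 bp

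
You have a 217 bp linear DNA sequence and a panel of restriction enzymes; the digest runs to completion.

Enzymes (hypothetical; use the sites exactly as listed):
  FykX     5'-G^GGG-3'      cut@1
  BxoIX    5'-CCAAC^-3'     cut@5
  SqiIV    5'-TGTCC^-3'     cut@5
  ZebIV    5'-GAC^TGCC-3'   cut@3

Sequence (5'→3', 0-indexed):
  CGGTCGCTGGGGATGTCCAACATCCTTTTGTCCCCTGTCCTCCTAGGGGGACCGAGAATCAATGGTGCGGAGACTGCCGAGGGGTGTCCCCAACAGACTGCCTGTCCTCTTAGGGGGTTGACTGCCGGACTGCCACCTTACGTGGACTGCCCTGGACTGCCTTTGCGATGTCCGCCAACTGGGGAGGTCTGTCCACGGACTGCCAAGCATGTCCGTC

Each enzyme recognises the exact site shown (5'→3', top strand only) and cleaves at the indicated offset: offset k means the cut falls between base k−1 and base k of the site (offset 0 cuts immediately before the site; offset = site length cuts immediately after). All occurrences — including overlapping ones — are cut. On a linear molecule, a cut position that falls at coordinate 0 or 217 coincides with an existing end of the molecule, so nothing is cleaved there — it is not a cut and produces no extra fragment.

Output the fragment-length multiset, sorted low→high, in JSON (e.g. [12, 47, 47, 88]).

Site scan:
  FykX (GGGG, off=1): starts [8, 45, 46, 80, 112, 113, 180] → cuts [9, 46, 47, 81, 113, 114, 181]
  BxoIX (CCAAC, off=5): starts [16, 89, 174] → cuts [21, 94, 179]
  SqiIV (TGTCC, off=5): starts [13, 28, 35, 84, 102, 168, 189, 209] → cuts [18, 33, 40, 89, 107, 173, 194, 214]
  ZebIV (GACTGCC, off=3): starts [71, 95, 119, 127, 144, 154, 197] → cuts [74, 98, 122, 130, 147, 157, 200]

Pooled cuts: [9, 18, 21, 33, 40, 46, 47, 74, 81, 89, 94, 98, 107, 113, 114, 122, 130, 147, 157, 173, 179, 181, 194, 200, 214]

Fragment lengths:
  [0,9): 9 bp
  [9,18): 9 bp
  [18,21): 3 bp
  [21,33): 12 bp
  [33,40): 7 bp
  [40,46): 6 bp
  [46,47): 1 bp
  [47,74): 27 bp
  [74,81): 7 bp
  [81,89): 8 bp
  [89,94): 5 bp
  [94,98): 4 bp
  [98,107): 9 bp
  [107,113): 6 bp
  [113,114): 1 bp
  [114,122): 8 bp
  [122,130): 8 bp
  [130,147): 17 bp
  [147,157): 10 bp
  [157,173): 16 bp
  [173,179): 6 bp
  [179,181): 2 bp
  [181,194): 13 bp
  [194,200): 6 bp
  [200,214): 14 bp
  [214,217): 3 bp

[1,1,2,3,3,4,5,6,6,6,6,7,7,8,8,8,9,9,9,10,12,13,14,16,17,27]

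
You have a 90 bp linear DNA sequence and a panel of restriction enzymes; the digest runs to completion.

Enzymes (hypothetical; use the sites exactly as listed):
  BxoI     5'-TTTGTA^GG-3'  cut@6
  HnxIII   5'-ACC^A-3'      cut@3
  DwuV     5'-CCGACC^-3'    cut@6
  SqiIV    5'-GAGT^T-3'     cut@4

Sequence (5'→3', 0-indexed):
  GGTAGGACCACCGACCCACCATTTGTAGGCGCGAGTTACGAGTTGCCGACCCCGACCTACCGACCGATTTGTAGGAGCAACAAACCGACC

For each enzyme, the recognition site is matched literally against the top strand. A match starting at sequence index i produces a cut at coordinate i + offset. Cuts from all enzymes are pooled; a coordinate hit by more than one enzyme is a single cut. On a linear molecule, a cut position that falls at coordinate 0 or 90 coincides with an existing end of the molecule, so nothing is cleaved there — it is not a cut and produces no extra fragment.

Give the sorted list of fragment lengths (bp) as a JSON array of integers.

Per-enzyme occurrences:
  BxoI TTTGTAGG/6: at [21, 67] ⇒ [27, 73]
  HnxIII ACCA/3: at [6, 17] ⇒ [9, 20]
  DwuV CCGACC/6: at [10, 45, 51, 59, 84] ⇒ [16, 51, 57, 65] (position 90 is a terminus of the linear molecule — no cut)
  SqiIV GAGTT/4: at [32, 39] ⇒ [36, 43]

Pooled cuts: [9, 16, 20, 27, 36, 43, 51, 57, 65, 73]

Fragments:
  [0,9): 9 bp
  [9,16): 7 bp
  [16,20): 4 bp
  [20,27): 7 bp
  [27,36): 9 bp
  [36,43): 7 bp
  [43,51): 8 bp
  [51,57): 6 bp
  [57,65): 8 bp
  [65,73): 8 bp
  [73,90): 17 bp

[4,6,7,7,7,8,8,8,9,9,17]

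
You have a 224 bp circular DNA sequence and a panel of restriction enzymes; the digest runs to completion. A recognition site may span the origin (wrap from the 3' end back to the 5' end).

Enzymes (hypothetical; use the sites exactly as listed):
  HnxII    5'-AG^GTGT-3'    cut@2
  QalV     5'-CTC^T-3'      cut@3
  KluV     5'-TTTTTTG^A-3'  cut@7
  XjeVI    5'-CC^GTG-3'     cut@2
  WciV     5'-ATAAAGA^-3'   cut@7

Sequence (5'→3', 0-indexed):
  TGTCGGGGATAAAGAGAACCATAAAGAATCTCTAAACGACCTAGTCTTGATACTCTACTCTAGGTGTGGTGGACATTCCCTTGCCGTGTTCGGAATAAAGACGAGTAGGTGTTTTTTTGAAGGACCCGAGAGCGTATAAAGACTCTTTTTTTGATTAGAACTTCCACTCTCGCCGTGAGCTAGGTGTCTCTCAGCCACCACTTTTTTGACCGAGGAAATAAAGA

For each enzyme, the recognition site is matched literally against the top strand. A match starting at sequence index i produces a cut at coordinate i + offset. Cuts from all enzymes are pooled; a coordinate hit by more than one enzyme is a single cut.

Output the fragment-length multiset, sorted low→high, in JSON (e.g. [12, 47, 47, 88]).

[3,3,5,5,5,7,7,8,9,11,12,15,16,16,16,18,22,23,23]

Per-enzyme occurrences:
  HnxII (AGGTGT, off=2): starts [61, 106, 181] → cuts [63, 108, 183]
  QalV (CTCT, off=3): starts [29, 52, 57, 142, 166, 187] → cuts [32, 55, 60, 145, 169, 190]
  KluV (TTTTTTGA, off=7): starts [112, 146, 201] → cuts [119, 153, 208]
  XjeVI (CCGTG, off=2): starts [83, 172] → cuts [85, 174]
  WciV (ATAAAGA, off=7): starts [8, 20, 94, 135, 217] → cuts [0, 15, 27, 101, 142]

Pooled cuts: [0, 15, 27, 32, 55, 60, 63, 85, 101, 108, 119, 142, 145, 153, 169, 174, 183, 190, 208]

Fragment lengths:
  0→15: 15 bp
  15→27: 12 bp
  27→32: 5 bp
  32→55: 23 bp
  55→60: 5 bp
  60→63: 3 bp
  63→85: 22 bp
  85→101: 16 bp
  101→108: 7 bp
  108→119: 11 bp
  119→142: 23 bp
  142→145: 3 bp
  145→153: 8 bp
  153→169: 16 bp
  169→174: 5 bp
  174→183: 9 bp
  183→190: 7 bp
  190→208: 18 bp
  208→0 (wrap): 224-208+0 = 16 bp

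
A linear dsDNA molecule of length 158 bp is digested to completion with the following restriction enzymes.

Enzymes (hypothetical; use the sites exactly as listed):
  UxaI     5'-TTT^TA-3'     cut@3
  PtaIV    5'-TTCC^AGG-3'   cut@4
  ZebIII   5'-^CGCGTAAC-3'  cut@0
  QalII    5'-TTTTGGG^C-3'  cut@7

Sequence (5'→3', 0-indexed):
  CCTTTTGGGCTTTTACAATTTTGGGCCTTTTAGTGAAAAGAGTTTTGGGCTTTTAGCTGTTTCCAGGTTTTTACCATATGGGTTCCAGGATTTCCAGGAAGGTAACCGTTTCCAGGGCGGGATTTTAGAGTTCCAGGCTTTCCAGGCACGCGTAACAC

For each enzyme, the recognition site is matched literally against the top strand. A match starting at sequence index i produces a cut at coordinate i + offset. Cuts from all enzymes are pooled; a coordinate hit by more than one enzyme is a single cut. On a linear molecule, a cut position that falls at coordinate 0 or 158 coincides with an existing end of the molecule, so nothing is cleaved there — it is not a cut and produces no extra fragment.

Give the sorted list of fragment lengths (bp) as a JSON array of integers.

[4,4,5,5,7,9,9,9,9,10,11,12,12,15,18,19]

Per-enzyme occurrences:
  UxaI TTTTA/3: at [10, 27, 50, 68, 122] ⇒ [13, 30, 53, 71, 125]
  PtaIV TTCCAGG/4: at [60, 82, 91, 109, 130, 139] ⇒ [64, 86, 95, 113, 134, 143]
  ZebIII CGCGTAAC/0: at [148] ⇒ [148]
  QalII TTTTGGGC/7: at [2, 18, 42] ⇒ [9, 25, 49]

Pooled cuts: [9, 13, 25, 30, 49, 53, 64, 71, 86, 95, 113, 125, 134, 143, 148]

Fragment lengths:
  [0,9): 9 bp
  [9,13): 4 bp
  [13,25): 12 bp
  [25,30): 5 bp
  [30,49): 19 bp
  [49,53): 4 bp
  [53,64): 11 bp
  [64,71): 7 bp
  [71,86): 15 bp
  [86,95): 9 bp
  [95,113): 18 bp
  [113,125): 12 bp
  [125,134): 9 bp
  [134,143): 9 bp
  [143,148): 5 bp
  [148,158): 10 bp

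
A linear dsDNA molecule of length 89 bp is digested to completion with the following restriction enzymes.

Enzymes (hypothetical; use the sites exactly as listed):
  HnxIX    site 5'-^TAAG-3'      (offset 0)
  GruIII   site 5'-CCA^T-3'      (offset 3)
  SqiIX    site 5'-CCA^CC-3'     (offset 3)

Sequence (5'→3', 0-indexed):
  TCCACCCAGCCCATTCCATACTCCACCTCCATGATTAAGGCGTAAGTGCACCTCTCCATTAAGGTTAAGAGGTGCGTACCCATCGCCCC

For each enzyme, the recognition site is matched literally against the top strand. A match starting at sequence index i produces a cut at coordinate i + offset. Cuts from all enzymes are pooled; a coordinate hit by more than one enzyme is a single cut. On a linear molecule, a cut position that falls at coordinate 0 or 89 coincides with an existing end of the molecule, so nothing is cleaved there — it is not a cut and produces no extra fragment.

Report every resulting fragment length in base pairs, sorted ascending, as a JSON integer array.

Per-enzyme occurrences:
  HnxIX (TAAG, off=0): starts [35, 42, 59, 65] → cuts [35, 42, 59, 65]
  GruIII (CCAT, off=3): starts [10, 15, 28, 55, 79] → cuts [13, 18, 31, 58, 82]
  SqiIX (CCACC, off=3): starts [1, 22] → cuts [4, 25]

All cut coordinates (distinct, sorted): [4, 13, 18, 25, 31, 35, 42, 58, 59, 65, 82]

Fragments:
  [0,4): 4 bp
  [4,13): 9 bp
  [13,18): 5 bp
  [18,25): 7 bp
  [25,31): 6 bp
  [31,35): 4 bp
  [35,42): 7 bp
  [42,58): 16 bp
  [58,59): 1 bp
  [59,65): 6 bp
  [65,82): 17 bp
  [82,89): 7 bp

[1,4,4,5,6,6,7,7,7,9,16,17]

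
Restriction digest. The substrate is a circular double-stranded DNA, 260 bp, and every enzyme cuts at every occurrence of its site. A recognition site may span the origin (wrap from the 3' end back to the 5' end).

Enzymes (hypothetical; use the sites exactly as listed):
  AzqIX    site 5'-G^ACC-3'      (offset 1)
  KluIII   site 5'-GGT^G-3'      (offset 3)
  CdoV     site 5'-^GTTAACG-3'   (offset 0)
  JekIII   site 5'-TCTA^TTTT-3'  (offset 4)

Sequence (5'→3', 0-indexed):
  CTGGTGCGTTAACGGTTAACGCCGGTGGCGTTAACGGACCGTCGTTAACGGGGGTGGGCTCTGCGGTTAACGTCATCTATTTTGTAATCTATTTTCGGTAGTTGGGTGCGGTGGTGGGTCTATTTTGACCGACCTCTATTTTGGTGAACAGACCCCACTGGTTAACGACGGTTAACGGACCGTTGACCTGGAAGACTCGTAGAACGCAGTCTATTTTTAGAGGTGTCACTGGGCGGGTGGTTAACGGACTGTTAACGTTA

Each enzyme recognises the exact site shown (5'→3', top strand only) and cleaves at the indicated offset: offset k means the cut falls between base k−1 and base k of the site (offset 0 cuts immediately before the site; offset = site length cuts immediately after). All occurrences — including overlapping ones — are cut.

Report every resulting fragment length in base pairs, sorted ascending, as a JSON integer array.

Site scan:
  AzqIX (GACC, off=1): starts [36, 126, 130, 150, 177, 184] → cuts [37, 127, 131, 151, 178, 185]
  KluIII (GGTG, off=3): starts [2, 23, 52, 104, 109, 112, 142, 221, 235] → cuts [5, 26, 55, 107, 112, 115, 145, 224, 238]
  CdoV (GTTAACG, off=0): starts [7, 14, 29, 43, 65, 160, 170, 239, 250] → cuts [7, 14, 29, 43, 65, 160, 170, 239, 250]
  JekIII (TCTATTTT, off=4): starts [75, 87, 118, 134, 209] → cuts [79, 91, 122, 138, 213]

Pooled cuts: [5, 7, 14, 26, 29, 37, 43, 55, 65, 79, 91, 107, 112, 115, 122, 127, 131, 138, 145, 151, 160, 170, 178, 185, 213, 224, 238, 239, 250]

Fragments:
  5→7: 2 bp
  7→14: 7 bp
  14→26: 12 bp
  26→29: 3 bp
  29→37: 8 bp
  37→43: 6 bp
  43→55: 12 bp
  55→65: 10 bp
  65→79: 14 bp
  79→91: 12 bp
  91→107: 16 bp
  107→112: 5 bp
  112→115: 3 bp
  115→122: 7 bp
  122→127: 5 bp
  127→131: 4 bp
  131→138: 7 bp
  138→145: 7 bp
  145→151: 6 bp
  151→160: 9 bp
  160→170: 10 bp
  170→178: 8 bp
  178→185: 7 bp
  185→213: 28 bp
  213→224: 11 bp
  224→238: 14 bp
  238→239: 1 bp
  239→250: 11 bp
  250→5 (wrap): 260-250+5 = 15 bp

[1,2,3,3,4,5,5,6,6,7,7,7,7,7,8,8,9,10,10,11,11,12,12,12,14,14,15,16,28]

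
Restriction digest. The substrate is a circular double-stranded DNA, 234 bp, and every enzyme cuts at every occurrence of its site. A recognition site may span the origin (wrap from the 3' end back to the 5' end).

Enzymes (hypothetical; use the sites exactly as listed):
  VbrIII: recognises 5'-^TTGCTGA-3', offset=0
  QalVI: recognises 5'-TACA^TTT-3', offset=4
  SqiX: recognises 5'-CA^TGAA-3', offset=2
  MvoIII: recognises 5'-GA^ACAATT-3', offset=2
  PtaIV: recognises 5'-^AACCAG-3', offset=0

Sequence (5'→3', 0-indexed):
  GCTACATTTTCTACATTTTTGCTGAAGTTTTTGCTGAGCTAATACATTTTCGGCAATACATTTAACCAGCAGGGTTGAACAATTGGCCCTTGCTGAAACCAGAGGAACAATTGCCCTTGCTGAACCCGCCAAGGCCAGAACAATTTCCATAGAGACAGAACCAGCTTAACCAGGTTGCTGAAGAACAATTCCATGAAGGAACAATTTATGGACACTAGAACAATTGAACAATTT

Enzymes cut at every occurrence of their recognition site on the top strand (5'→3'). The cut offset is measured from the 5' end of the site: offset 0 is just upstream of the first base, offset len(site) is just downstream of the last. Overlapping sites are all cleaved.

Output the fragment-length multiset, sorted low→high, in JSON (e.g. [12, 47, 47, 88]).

[3,3,7,7,7,8,9,9,9,10,10,10,11,12,13,14,15,16,19,19,23]

Scan for sites:
  VbrIII (TTGCTGA, off=0): starts [18, 30, 89, 116, 174] → cuts [18, 30, 89, 116, 174]
  QalVI (TACATTT, off=4): starts [2, 11, 42, 56] → cuts [6, 15, 46, 60]
  SqiX (CATGAA, off=2): starts [191] → cuts [193]
  MvoIII (GAACAATT, off=2): starts [76, 104, 137, 182, 198, 217, 225] → cuts [78, 106, 139, 184, 200, 219, 227]
  PtaIV (AACCAG, off=0): starts [63, 96, 158, 167] → cuts [63, 96, 158, 167]

All cut coordinates (distinct, sorted): [6, 15, 18, 30, 46, 60, 63, 78, 89, 96, 106, 116, 139, 158, 167, 174, 184, 193, 200, 219, 227]

Fragments:
  6→15: 9 bp
  15→18: 3 bp
  18→30: 12 bp
  30→46: 16 bp
  46→60: 14 bp
  60→63: 3 bp
  63→78: 15 bp
  78→89: 11 bp
  89→96: 7 bp
  96→106: 10 bp
  106→116: 10 bp
  116→139: 23 bp
  139→158: 19 bp
  158→167: 9 bp
  167→174: 7 bp
  174→184: 10 bp
  184→193: 9 bp
  193→200: 7 bp
  200→219: 19 bp
  219→227: 8 bp
  227→6 (wrap): 234-227+6 = 13 bp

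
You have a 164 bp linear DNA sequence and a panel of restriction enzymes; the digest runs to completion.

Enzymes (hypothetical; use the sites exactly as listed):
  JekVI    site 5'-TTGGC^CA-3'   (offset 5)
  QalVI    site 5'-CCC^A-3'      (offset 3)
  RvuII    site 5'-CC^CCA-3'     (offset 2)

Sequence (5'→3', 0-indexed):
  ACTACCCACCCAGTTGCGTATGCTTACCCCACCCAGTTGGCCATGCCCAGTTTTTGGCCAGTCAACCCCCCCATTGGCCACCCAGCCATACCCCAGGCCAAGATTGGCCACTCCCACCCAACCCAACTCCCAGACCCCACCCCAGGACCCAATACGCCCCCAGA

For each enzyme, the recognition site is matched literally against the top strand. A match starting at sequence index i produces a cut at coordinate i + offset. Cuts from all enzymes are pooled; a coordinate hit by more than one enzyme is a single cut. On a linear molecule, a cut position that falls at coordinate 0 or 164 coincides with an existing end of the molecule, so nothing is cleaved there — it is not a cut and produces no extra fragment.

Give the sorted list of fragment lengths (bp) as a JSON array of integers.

Per-enzyme occurrences:
  JekVI (TTGGCCA, off=5): starts [36, 53, 73, 103] → cuts [41, 58, 78, 108]
  QalVI (CCCA, off=3): starts [4, 8, 27, 31, 45, 69, 80, 91, 112, 116, 121, 128, 135, 140, 147, 158] → cuts [7, 11, 30, 34, 48, 72, 83, 94, 115, 119, 124, 131, 138, 143, 150, 161]
  RvuII (CCCCA, off=2): starts [26, 68, 90, 134, 139, 157] → cuts [28, 70, 92, 136, 141, 159]

All cut coordinates (distinct, sorted): [7, 11, 28, 30, 34, 41, 48, 58, 70, 72, 78, 83, 92, 94, 108, 115, 119, 124, 131, 136, 138, 141, 143, 150, 159, 161]

Fragments:
  [0,7): 7 bp
  [7,11): 4 bp
  [11,28): 17 bp
  [28,30): 2 bp
  [30,34): 4 bp
  [34,41): 7 bp
  [41,48): 7 bp
  [48,58): 10 bp
  [58,70): 12 bp
  [70,72): 2 bp
  [72,78): 6 bp
  [78,83): 5 bp
  [83,92): 9 bp
  [92,94): 2 bp
  [94,108): 14 bp
  [108,115): 7 bp
  [115,119): 4 bp
  [119,124): 5 bp
  [124,131): 7 bp
  [131,136): 5 bp
  [136,138): 2 bp
  [138,141): 3 bp
  [141,143): 2 bp
  [143,150): 7 bp
  [150,159): 9 bp
  [159,161): 2 bp
  [161,164): 3 bp

[2,2,2,2,2,2,3,3,4,4,4,5,5,5,6,7,7,7,7,7,7,9,9,10,12,14,17]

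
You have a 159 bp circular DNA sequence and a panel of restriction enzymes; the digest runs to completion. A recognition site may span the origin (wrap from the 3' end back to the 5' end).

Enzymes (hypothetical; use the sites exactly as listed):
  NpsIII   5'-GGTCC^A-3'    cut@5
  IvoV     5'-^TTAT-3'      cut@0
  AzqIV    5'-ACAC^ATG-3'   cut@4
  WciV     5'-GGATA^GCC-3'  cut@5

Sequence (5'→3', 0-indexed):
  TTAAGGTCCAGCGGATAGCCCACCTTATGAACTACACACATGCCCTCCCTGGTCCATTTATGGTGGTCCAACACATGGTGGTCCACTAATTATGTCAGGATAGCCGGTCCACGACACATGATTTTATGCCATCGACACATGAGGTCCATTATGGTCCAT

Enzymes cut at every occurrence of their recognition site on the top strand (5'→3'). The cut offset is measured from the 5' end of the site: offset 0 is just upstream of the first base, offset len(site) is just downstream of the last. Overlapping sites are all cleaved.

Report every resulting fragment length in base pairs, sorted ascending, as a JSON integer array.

Scan for sites:
  NpsIII GGTCCA/5: at [4, 50, 64, 79, 105, 142, 152] ⇒ [9, 55, 69, 84, 110, 147, 157]
  IvoV TTAT/0: at [24, 57, 89, 123, 148] ⇒ [24, 57, 89, 123, 148]
  AzqIV ACACATG/4: at [35, 70, 113, 134] ⇒ [39, 74, 117, 138]
  WciV GGATAGCC/5: at [12, 97] ⇒ [17, 102]

All cut coordinates (distinct, sorted): [9, 17, 24, 39, 55, 57, 69, 74, 84, 89, 102, 110, 117, 123, 138, 147, 148, 157]

Fragment lengths:
  9→17: 8 bp
  17→24: 7 bp
  24→39: 15 bp
  39→55: 16 bp
  55→57: 2 bp
  57→69: 12 bp
  69→74: 5 bp
  74→84: 10 bp
  84→89: 5 bp
  89→102: 13 bp
  102→110: 8 bp
  110→117: 7 bp
  117→123: 6 bp
  123→138: 15 bp
  138→147: 9 bp
  147→148: 1 bp
  148→157: 9 bp
  157→9 (wrap): 159-157+9 = 11 bp

[1,2,5,5,6,7,7,8,8,9,9,10,11,12,13,15,15,16]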